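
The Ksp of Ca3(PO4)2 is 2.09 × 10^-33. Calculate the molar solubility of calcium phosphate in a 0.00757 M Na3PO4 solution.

s ≈ 1.11 × 10^-10 M

Ca3(PO4)2(s) <=> 3 Ca^2+(aq) + 2 PO4^3-(aq)
Ksp = [Ca^2+]^3[PO4^3-]^2
Let s = moles of Ca3(PO4)2 that dissolve per litre. [Ca^2+] = 3s, [PO4^3-] = 0.00757 + 2s ≈ 0.00757 (since PO4^3- from Na3PO4 dominates).
Ksp ≈ (3s)^3 × (0.00757)^2
s = 1.11 x 10^-10 M
Check: 2s = 2.2 × 10^-10 ≪ 0.00757, so the approximation is valid.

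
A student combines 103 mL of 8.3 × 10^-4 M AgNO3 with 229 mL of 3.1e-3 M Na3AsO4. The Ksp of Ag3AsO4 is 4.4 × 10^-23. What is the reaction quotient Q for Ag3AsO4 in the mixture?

Total volume = 103 + 229 = 332 mL.
[Ag^+] = 8.3 x 10^-4 × (103/332) = 2.58 × 10^-4 M
[AsO4^3-] = 3.1 x 10^-3 × (229/332) = 2.14 × 10^-3 M
Ag3AsO4(s) ⇌ 3 Ag^+(aq) + AsO4^3-(aq), so Q = [Ag^+]^3[AsO4^3-]
Q = (2.58 × 10^-4)^3(2.14 × 10^-3) = 3.7 × 10^-14
Q > Ksp, so Ag3AsO4 will precipitate.

Q ≈ 3.7 × 10^-14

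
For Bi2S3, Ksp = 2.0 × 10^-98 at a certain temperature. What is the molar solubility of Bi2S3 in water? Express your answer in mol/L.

s = 1.1 × 10^-20 M

Bi2S3(s) ⇌ 2 Bi^3+ + 3 S^2-
Ksp = [Bi^3+]^2[S^2-]^3
If s mol/L of Bi2S3 dissolves, [Bi^3+] = 2s and [S^2-] = 3s.
So Ksp = (2s)^2 × (3s)^3 = 108s^5
Solving, s = (2.0 × 10^-98/108)^(1/5) = 1.1 × 10^-20 M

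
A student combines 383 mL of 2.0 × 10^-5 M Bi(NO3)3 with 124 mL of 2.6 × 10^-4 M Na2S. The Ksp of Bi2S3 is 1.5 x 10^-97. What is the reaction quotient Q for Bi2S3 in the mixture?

Q = 5.9 × 10^-23

Total volume = 383 + 124 = 507 mL.
[Bi^3+] = 2.0 x 10^-5 × (383/507) = 1.51 x 10^-5 M
[S^2-] = 2.6 x 10^-4 × (124/507) = 6.36 × 10^-5 M
Bi2S3(s) ⇌ 2 Bi^3+(aq) + 3 S^2-(aq), so Q = [Bi^3+]^2[S^2-]^3
Q = (1.51 × 10^-5)^2(6.36 × 10^-5)^3 = 5.9 x 10^-23
Q > Ksp, so Bi2S3 will precipitate.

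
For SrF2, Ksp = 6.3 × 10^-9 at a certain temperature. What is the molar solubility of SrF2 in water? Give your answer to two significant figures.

SrF2(s) ⇌ Sr^2+(aq) + 2 F^-(aq)
Ksp = [Sr^2+][F^-]^2
Let s = molar solubility. Then [Sr^2+] = s and [F^-] = 2s.
Ksp = s(2s)^2 = 4s^3
Solving, s = (6.3 × 10^-9/4)^(1/3) = 1.2 x 10^-3 M

s ≈ 1.2 x 10^-3 M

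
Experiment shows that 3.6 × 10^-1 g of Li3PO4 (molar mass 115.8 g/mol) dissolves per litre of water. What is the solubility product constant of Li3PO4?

Ksp = 2.5 x 10^-9

Molar solubility s = (3.6 x 10^-1 g/L) / (115.8 g/mol) = 3.11 × 10^-3 M.
Li3PO4(s) ⇌ 3 Li^+ + PO4^3-
If s mol/L of Li3PO4 dissolves, [Li^+] = 3s and [PO4^3-] = s.
Ksp = [Li^+]^3[PO4^3-]
So Ksp = (3s)^3 × s = 27s^4
With s = 3.11 x 10^-3: Ksp = 2.5 x 10^-9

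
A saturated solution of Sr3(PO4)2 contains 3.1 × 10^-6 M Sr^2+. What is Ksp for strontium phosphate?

Ksp ≈ 1.3e-28

Sr3(PO4)2(s) ⇌ 3 Sr^2+(aq) + 2 PO4^3-(aq)
Stoichiometry gives [PO4^3-] = (2/3)[Sr^2+] = 2.07 x 10^-6 M.
Ksp = [Sr^2+]^3[PO4^3-]^2
Ksp = (3.1 × 10^-6)^3 × (2.07 × 10^-6)^2 = 1.3 × 10^-28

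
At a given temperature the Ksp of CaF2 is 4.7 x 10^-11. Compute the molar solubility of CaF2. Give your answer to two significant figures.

CaF2(s) <=> Ca^2+ + 2 F^-
Ksp = [Ca^2+][F^-]^2
Let s = molar solubility. Then [Ca^2+] = s and [F^-] = 2s.
Substituting: Ksp = s(2s)^2 = 4s^3
Solving, s = (4.7 x 10^-11/4)^(1/3) = 2.3 × 10^-4 M

2.3e-4 M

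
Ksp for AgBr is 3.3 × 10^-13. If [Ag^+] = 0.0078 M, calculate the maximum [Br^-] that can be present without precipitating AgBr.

[Br^-] = 4.2e-11 M

AgBr(s) <=> Ag^+(aq) + Br^-(aq)
Ksp = [Ag^+][Br^-]
Precipitation begins when Q = Ksp. With [Ag^+] = 0.0078 M:
3.3 × 10^-13 = (0.0078) × [Br^-]
[Br^-] = (3.3 × 10^-13 / 7.8 x 10^-3) = 4.2 x 10^-11 M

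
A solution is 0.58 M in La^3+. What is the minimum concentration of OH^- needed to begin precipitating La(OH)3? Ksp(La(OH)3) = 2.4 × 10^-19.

7.5 × 10^-7 M

La(OH)3(s) ⇌ La^3+(aq) + 3 OH^-(aq)
Ksp = [La^3+][OH^-]^3
Precipitation begins when Q = Ksp. With [La^3+] = 0.58 M:
2.4 × 10^-19 = (0.58) × [OH^-]^3
[OH^-] = (2.4 × 10^-19 / 5.8 × 10^-1)^(1/3) = 7.5 x 10^-7 M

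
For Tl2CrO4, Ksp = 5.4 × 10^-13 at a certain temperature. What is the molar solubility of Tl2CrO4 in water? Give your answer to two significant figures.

s ≈ 5.1e-5 M

Tl2CrO4(s) ⇌ 2 Tl^+ + CrO4^2-
Ksp = [Tl^+]^2[CrO4^2-]
With molar solubility s: [Tl^+] = 2s, [CrO4^2-] = s.
So Ksp = (2s)^2 × s = 4s^3
s = (5.4 × 10^-13 / 4)^(1/3) = 5.1 × 10^-5 M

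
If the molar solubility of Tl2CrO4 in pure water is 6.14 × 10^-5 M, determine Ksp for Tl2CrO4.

9.26 × 10^-13

Tl2CrO4(s) ⇌ 2 Tl^+(aq) + CrO4^2-(aq)
Let s = molar solubility. Then [Tl^+] = 2s and [CrO4^2-] = s.
Ksp = [Tl^+]^2[CrO4^2-]
Substituting: Ksp = (2s)^2s = 4s^3
Ksp = 4 × (6.14 × 10^-5)^3 = 9.26 × 10^-13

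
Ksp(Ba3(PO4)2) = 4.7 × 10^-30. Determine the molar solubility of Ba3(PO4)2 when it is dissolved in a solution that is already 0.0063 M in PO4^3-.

s ≈ 1.6 × 10^-9 M

Ba3(PO4)2(s) ⇌ 3 Ba^2+(aq) + 2 PO4^3-(aq)
Ksp = [Ba^2+]^3[PO4^3-]^2
Let s be the molar solubility in this solution. [Ba^2+] = 3s, [PO4^3-] = 0.0063 + 2s ≈ 0.0063 (common-ion effect: PO4^3- is already 0.0063 M).
Ksp ≈ (3s)^3 × (0.0063)^2
s = 1.6 x 10^-9 M
Check: 2s = 3.3 × 10^-9 ≪ 0.0063, so the approximation is valid.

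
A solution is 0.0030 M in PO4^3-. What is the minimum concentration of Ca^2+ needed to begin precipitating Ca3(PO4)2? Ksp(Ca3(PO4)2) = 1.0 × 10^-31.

[Ca^2+] = 2.2 x 10^-9 M

Ca3(PO4)2(s) ⇌ 3 Ca^2+(aq) + 2 PO4^3-(aq)
Ksp = [Ca^2+]^3[PO4^3-]^2
Precipitation begins when Q = Ksp. With [PO4^3-] = 0.0030 M:
1.0 × 10^-31 = (0.0030)^2 × [Ca^2+]^3
[Ca^2+] = (1.0 × 10^-31 / 9.00 × 10^-6)^(1/3) = 2.2 × 10^-9 M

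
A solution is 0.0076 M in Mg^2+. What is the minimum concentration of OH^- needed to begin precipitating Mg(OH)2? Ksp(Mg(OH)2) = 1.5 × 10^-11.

Mg(OH)2(s) <=> Mg^2+(aq) + 2 OH^-(aq)
Ksp = [Mg^2+][OH^-]^2
Precipitation begins when Q = Ksp. With [Mg^2+] = 0.0076 M:
1.5 × 10^-11 = (0.0076) × [OH^-]^2
[OH^-] = (1.5 × 10^-11 / 7.6 x 10^-3)^(1/2) = 4.4 × 10^-5 M

4.4e-5 M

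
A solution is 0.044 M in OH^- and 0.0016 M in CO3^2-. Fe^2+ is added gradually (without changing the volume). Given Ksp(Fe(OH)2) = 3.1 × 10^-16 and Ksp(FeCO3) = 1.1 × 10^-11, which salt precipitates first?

Precipitation of each salt starts when its ion product equals its Ksp.
For Fe(OH)2: 3.1 × 10^-16 = (0.044)^2 × [Fe^2+]  ⇒  [Fe^2+] = 1.6 × 10^-13 M.
For FeCO3: 1.1 × 10^-11 = 0.0016 × [Fe^2+]  ⇒  [Fe^2+] = 6.9 × 10^-9 M.
The salt with the lower threshold [Fe^2+] precipitates first: Fe(OH)2.

Fe(OH)2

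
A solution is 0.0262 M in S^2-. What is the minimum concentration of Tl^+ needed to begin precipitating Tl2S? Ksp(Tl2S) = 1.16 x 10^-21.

2.10 x 10^-10 M

Tl2S(s) <=> 2 Tl^+ + S^2-
Ksp = [Tl^+]^2[S^2-]
Precipitation begins when Q = Ksp. With [S^2-] = 0.0262 M:
1.16 x 10^-21 = (0.0262) × [Tl^+]^2
[Tl^+] = (1.16 x 10^-21 / 2.62 × 10^-2)^(1/2) = 2.10 × 10^-10 M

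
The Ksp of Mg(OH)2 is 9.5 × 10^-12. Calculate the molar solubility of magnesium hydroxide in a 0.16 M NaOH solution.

Mg(OH)2(s) ⇌ Mg^2+ + 2 OH^-
Ksp = [Mg^2+][OH^-]^2
Let s = moles of Mg(OH)2 that dissolve per litre. [Mg^2+] = s, [OH^-] = 0.16 + 2s ≈ 0.16 (since OH^- from NaOH dominates).
Ksp ≈ s × (0.16)^2
s = 3.7 × 10^-10 M
Check: 2s = 7.4 x 10^-10 ≪ 0.16, so the approximation is valid.

s = 3.7 × 10^-10 M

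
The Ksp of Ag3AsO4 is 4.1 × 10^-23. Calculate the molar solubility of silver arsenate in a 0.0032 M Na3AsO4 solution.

Ag3AsO4(s) ⇌ 3 Ag^+ + AsO4^3-
Ksp = [Ag^+]^3[AsO4^3-]
Let s be the molar solubility in this solution. [Ag^+] = 3s, [AsO4^3-] = 0.0032 + s ≈ 0.0032 (common-ion effect: AsO4^3- is already 0.0032 M).
Ksp ≈ (3s)^3 × 0.0032
s = 7.8 x 10^-8 M
Check: s = 7.8 × 10^-8 ≪ 0.0032, so the approximation is valid.

s = 7.8e-8 M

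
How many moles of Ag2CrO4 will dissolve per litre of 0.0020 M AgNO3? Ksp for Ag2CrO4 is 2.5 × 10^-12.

6.3 x 10^-7 M

Ag2CrO4(s) <=> 2 Ag^+ + CrO4^2-
Ksp = [Ag^+]^2[CrO4^2-]
If s mol/L dissolves here, [Ag^+] = 0.0020 + 2s ≈ 0.0020, [CrO4^2-] = s (Ksp is small, so little additional dissolves).
Ksp ≈ (0.0020)^2 × s
s = 6.3 × 10^-7 M
Check: 2s = 1.3 x 10^-6 ≪ 0.0020, so the approximation is valid.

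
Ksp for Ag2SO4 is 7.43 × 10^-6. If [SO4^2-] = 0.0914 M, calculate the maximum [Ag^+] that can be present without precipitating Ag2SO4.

[Ag^+] ≈ 9.02e-3 M

Ag2SO4(s) ⇌ 2 Ag^+ + SO4^2-
Ksp = [Ag^+]^2[SO4^2-]
Precipitation begins when Q = Ksp. With [SO4^2-] = 0.0914 M:
7.43 × 10^-6 = (0.0914) × [Ag^+]^2
[Ag^+] = (7.43 × 10^-6 / 9.14 x 10^-2)^(1/2) = 9.02 × 10^-3 M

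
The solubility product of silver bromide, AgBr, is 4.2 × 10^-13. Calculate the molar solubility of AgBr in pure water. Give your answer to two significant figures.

6.5e-7 M

AgBr(s) <=> Ag^+ + Br^-
Ksp = [Ag^+][Br^-]
Let s = molar solubility. Then [Ag^+] = s and [Br^-] = s.
Ksp = s × s = s^2
s = (4.2 × 10^-13)^(1/2) = 6.5 × 10^-7 M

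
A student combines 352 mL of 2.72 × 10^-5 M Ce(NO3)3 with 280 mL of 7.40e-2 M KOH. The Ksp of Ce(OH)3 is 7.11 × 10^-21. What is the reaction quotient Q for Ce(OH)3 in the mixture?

Q ≈ 5.34 × 10^-10

Total volume = 352 + 280 = 632 mL.
[Ce^3+] = 2.72 × 10^-5 × (352/632) = 1.515 × 10^-5 M
[OH^-] = 7.40 × 10^-2 × (280/632) = 3.278 x 10^-2 M
Ce(OH)3(s) ⇌ Ce^3+ + 3 OH^-, so Q = [Ce^3+][OH^-]^3
Q = (1.515 × 10^-5)(3.278 x 10^-2)^3 = 5.34 x 10^-10
Q > Ksp, so Ce(OH)3 will precipitate.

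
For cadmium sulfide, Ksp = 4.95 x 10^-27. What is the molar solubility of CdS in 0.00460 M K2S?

CdS(s) ⇌ Cd^2+(aq) + S^2-(aq)
Ksp = [Cd^2+][S^2-]
Let s = moles of CdS that dissolve per litre. [Cd^2+] = s, [S^2-] = 0.00460 + s ≈ 0.00460 (common-ion effect: S^2- is already 0.00460 M).
Ksp ≈ s × 0.00460
s = 1.08 x 10^-24 M
Check: s = 1.1 × 10^-24 ≪ 0.00460, so the approximation is valid.

s = 1.08 × 10^-24 M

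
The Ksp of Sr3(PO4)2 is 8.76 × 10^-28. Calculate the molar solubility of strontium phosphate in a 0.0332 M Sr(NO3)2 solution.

Sr3(PO4)2(s) <=> 3 Sr^2+(aq) + 2 PO4^3-(aq)
Ksp = [Sr^2+]^3[PO4^3-]^2
If s mol/L dissolves here, [Sr^2+] = 0.0332 + 3s ≈ 0.0332, [PO4^3-] = 2s (common-ion effect: Sr^2+ is already 0.0332 M).
Ksp ≈ (0.0332)^3 × (2s)^2
s = 2.45 × 10^-12 M
Check: 3s = 7.3 x 10^-12 ≪ 0.0332, so the approximation is valid.

2.45 x 10^-12 M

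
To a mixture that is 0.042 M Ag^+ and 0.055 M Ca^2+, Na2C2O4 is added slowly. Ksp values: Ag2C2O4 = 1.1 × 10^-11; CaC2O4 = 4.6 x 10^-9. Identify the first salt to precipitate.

Each salt begins to precipitate when Q = Ksp, i.e. when [C2O4^2-] reaches its threshold.
For Ag2C2O4: 1.1 × 10^-11 = (0.042)^2 × [C2O4^2-]  ⇒  [C2O4^2-] = 6.2 x 10^-9 M.
For CaC2O4: 4.6 x 10^-9 = 0.055 × [C2O4^2-]  ⇒  [C2O4^2-] = 8.4 x 10^-8 M.
The salt with the lower threshold [C2O4^2-] precipitates first: Ag2C2O4.

Ag2C2O4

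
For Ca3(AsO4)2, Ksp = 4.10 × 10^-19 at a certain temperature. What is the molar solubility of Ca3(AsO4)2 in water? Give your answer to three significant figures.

s = 8.24 x 10^-5 M

Ca3(AsO4)2(s) ⇌ 3 Ca^2+ + 2 AsO4^3-
Ksp = [Ca^2+]^3[AsO4^3-]^2
For each mole of Ca3(AsO4)2 that dissolves: [Ca^2+] = 3s, [AsO4^3-] = 2s.
So Ksp = (3s)^3 × (2s)^2 = 108s^5
s = (4.10 × 10^-19 / 108)^(1/5) = 8.24 × 10^-5 M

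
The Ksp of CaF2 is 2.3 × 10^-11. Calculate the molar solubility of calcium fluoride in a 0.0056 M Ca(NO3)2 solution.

s = 3.2 × 10^-5 M

CaF2(s) ⇌ Ca^2+ + 2 F^-
Ksp = [Ca^2+][F^-]^2
If s mol/L dissolves here, [Ca^2+] = 0.0056 + s ≈ 0.0056, [F^-] = 2s (Ksp is small, so little additional dissolves).
Ksp ≈ 0.0056 × (2s)^2
s = 3.2 x 10^-5 M
Check: s = 3.2 × 10^-5 ≪ 0.0056, so the approximation is valid.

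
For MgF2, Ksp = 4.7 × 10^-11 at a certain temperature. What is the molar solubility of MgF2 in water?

MgF2(s) ⇌ Mg^2+ + 2 F^-
Ksp = [Mg^2+][F^-]^2
If s mol/L of MgF2 dissolves, [Mg^2+] = s and [F^-] = 2s.
Ksp = s(2s)^2 = 4s^3
Solving, s = (4.7 × 10^-11/4)^(1/3) = 2.3 × 10^-4 M

2.3 x 10^-4 M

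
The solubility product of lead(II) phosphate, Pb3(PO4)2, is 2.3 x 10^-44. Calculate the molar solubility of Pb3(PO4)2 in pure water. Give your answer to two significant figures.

s = 7.3 x 10^-10 M

Pb3(PO4)2(s) ⇌ 3 Pb^2+ + 2 PO4^3-
Ksp = [Pb^2+]^3[PO4^3-]^2
For each mole of Pb3(PO4)2 that dissolves: [Pb^2+] = 3s, [PO4^3-] = 2s.
So Ksp = (3s)^3 × (2s)^2 = 108s^5
s = (2.3 x 10^-44 / 108)^(1/5) = 7.3 × 10^-10 M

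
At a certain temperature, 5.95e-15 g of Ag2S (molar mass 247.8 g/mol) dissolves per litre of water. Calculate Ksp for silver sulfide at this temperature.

Ksp ≈ 5.54 x 10^-50

Molar solubility s = (5.95 × 10^-15 g/L) / (247.8 g/mol) = 2.401 × 10^-17 M.
Ag2S(s) ⇌ 2 Ag^+ + S^2-
For each mole of Ag2S that dissolves: [Ag^+] = 2s, [S^2-] = s.
Ksp = [Ag^+]^2[S^2-]
Substituting: Ksp = (2s)^2s = 4s^3
Ksp = 4 × (2.401 x 10^-17)^3 = 5.54 × 10^-50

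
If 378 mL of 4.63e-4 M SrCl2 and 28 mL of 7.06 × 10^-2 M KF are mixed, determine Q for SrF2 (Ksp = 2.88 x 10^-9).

Q ≈ 1.02 x 10^-8

Total volume = 378 + 28 = 406 mL.
[Sr^2+] = 4.63 x 10^-4 × (378/406) = 4.311 x 10^-4 M
[F^-] = 7.06 × 10^-2 × (28/406) = 4.869 x 10^-3 M
SrF2(s) <=> Sr^2+(aq) + 2 F^-(aq), so Q = [Sr^2+][F^-]^2
Q = (4.311 × 10^-4)(4.869 x 10^-3)^2 = 1.02 × 10^-8
Q > Ksp, so SrF2 will precipitate.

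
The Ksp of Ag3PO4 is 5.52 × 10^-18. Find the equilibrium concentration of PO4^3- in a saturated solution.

Ag3PO4(s) ⇌ 3 Ag^+(aq) + PO4^3-(aq)
Ksp = [Ag^+]^3[PO4^3-]
With molar solubility s: [Ag^+] = 3s, [PO4^3-] = s.
Substituting: Ksp = (3s)^3s = 27s^4
Solving, s = (5.52 × 10^-18/27)^(1/4) = 2.126 × 10^-5 M
[PO4^3-] = s = 2.13 x 10^-5 M

[PO4^3-] = 2.13e-5 M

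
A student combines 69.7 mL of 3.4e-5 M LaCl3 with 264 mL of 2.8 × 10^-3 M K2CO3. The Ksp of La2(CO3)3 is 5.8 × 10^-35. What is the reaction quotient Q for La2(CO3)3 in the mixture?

Total volume = 69.7 + 264 = 333.7 mL.
[La^3+] = 3.4 × 10^-5 × (69.7/333.7) = 7.10 × 10^-6 M
[CO3^2-] = 2.8 x 10^-3 × (264/333.7) = 2.22 x 10^-3 M
La2(CO3)3(s) ⇌ 2 La^3+ + 3 CO3^2-, so Q = [La^3+]^2[CO3^2-]^3
Q = (7.10 × 10^-6)^2(2.22 x 10^-3)^3 = 5.5 × 10^-19
Q > Ksp, so La2(CO3)3 will precipitate.

Q = 5.5 × 10^-19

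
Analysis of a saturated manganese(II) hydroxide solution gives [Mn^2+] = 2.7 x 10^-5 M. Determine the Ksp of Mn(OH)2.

Mn(OH)2(s) ⇌ Mn^2+ + 2 OH^-
Stoichiometry gives [OH^-] = (2/1)[Mn^2+] = 5.40 × 10^-5 M.
Ksp = [Mn^2+][OH^-]^2
Ksp = 2.7 x 10^-5 × (5.40 × 10^-5)^2 = 7.9 × 10^-14

Ksp = 7.9 x 10^-14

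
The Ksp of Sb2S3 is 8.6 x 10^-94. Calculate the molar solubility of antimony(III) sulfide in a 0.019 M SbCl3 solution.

Sb2S3(s) <=> 2 Sb^3+(aq) + 3 S^2-(aq)
Ksp = [Sb^3+]^2[S^2-]^3
If s mol/L dissolves here, [Sb^3+] = 0.019 + 2s ≈ 0.019, [S^2-] = 3s (Ksp is small, so little additional dissolves).
Ksp ≈ (0.019)^2 × (3s)^3
s = 4.5 × 10^-31 M
Check: 2s = 8.9 × 10^-31 ≪ 0.019, so the approximation is valid.

s = 4.5e-31 M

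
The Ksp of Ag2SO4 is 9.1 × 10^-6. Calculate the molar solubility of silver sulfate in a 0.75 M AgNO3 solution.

Ag2SO4(s) <=> 2 Ag^+ + SO4^2-
Ksp = [Ag^+]^2[SO4^2-]
Let s = moles of Ag2SO4 that dissolve per litre. [Ag^+] = 0.75 + 2s ≈ 0.75, [SO4^2-] = s (Ksp is small, so little additional dissolves).
Ksp ≈ (0.75)^2 × s
s = 1.6 x 10^-5 M
Check: 2s = 3.2 × 10^-5 ≪ 0.75, so the approximation is valid.

1.6e-5 M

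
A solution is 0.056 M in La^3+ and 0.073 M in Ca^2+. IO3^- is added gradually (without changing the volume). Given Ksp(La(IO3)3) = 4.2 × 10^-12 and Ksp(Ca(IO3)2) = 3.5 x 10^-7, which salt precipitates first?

Each salt begins to precipitate when Q = Ksp, i.e. when [IO3^-] reaches its threshold.
For La(IO3)3: 4.2 × 10^-12 = 0.056 × [IO3^-]^3  ⇒  [IO3^-] = 4.2 x 10^-4 M.
For Ca(IO3)2: 3.5 x 10^-7 = 0.073 × [IO3^-]^2  ⇒  [IO3^-] = 2.2 × 10^-3 M.
The salt with the lower threshold [IO3^-] precipitates first: La(IO3)3.

La(IO3)3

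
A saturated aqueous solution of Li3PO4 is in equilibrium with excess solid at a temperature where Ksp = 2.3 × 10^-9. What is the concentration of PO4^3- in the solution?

[PO4^3-] = 3.0 × 10^-3 M

Li3PO4(s) <=> 3 Li^+ + PO4^3-
Ksp = [Li^+]^3[PO4^3-]
For each mole of Li3PO4 that dissolves: [Li^+] = 3s, [PO4^3-] = s.
So Ksp = (3s)^3 × s = 27s^4
s^4 = 2.3 × 10^-9 / 27, so s = 3.04 × 10^-3 M
[PO4^3-] = s = 3.0 x 10^-3 M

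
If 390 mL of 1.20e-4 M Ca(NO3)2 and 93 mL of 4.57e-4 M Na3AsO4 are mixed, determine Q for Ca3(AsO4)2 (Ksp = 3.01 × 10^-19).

Total volume = 390 + 93 = 483 mL.
[Ca^2+] = 1.20 × 10^-4 × (390/483) = 9.689 × 10^-5 M
[AsO4^3-] = 4.57 × 10^-4 × (93/483) = 8.799 × 10^-5 M
Ca3(AsO4)2(s) ⇌ 3 Ca^2+ + 2 AsO4^3-, so Q = [Ca^2+]^3[AsO4^3-]^2
Q = (9.689 × 10^-5)^3(8.799 × 10^-5)^2 = 7.04 × 10^-21
Q < Ksp, so no precipitate of Ca3(AsO4)2 forms.

7.04 × 10^-21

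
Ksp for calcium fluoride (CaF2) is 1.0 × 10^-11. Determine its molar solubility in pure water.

s ≈ 1.4e-4 M

CaF2(s) <=> Ca^2+(aq) + 2 F^-(aq)
Ksp = [Ca^2+][F^-]^2
If s mol/L of CaF2 dissolves, [Ca^2+] = s and [F^-] = 2s.
So Ksp = s × (2s)^2 = 4s^3
s = (1.0 × 10^-11 / 4)^(1/3) = 1.4 × 10^-4 M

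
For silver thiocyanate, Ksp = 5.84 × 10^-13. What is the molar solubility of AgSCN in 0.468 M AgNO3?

1.25e-12 M

AgSCN(s) ⇌ Ag^+ + SCN^-
Ksp = [Ag^+][SCN^-]
If s mol/L dissolves here, [Ag^+] = 0.468 + s ≈ 0.468, [SCN^-] = s (since Ag^+ from AgNO3 dominates).
Ksp ≈ 0.468 × s
s = 1.25 × 10^-12 M
Check: s = 1.2 x 10^-12 ≪ 0.468, so the approximation is valid.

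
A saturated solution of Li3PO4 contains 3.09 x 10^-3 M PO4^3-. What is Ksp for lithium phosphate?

2.46 × 10^-9

Li3PO4(s) ⇌ 3 Li^+ + PO4^3-
Stoichiometry gives [Li^+] = (3/1)[PO4^3-] = 9.270 × 10^-3 M.
Ksp = [Li^+]^3[PO4^3-]
Ksp = (9.270 x 10^-3)^3 × 3.09 × 10^-3 = 2.46 × 10^-9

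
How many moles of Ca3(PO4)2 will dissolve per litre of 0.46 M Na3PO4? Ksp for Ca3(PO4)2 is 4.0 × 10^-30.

s = 8.9 x 10^-11 M

Ca3(PO4)2(s) <=> 3 Ca^2+(aq) + 2 PO4^3-(aq)
Ksp = [Ca^2+]^3[PO4^3-]^2
Let s be the molar solubility in this solution. [Ca^2+] = 3s, [PO4^3-] = 0.46 + 2s ≈ 0.46 (common-ion effect: PO4^3- is already 0.46 M).
Ksp ≈ (3s)^3 × (0.46)^2
s = 8.9 × 10^-11 M
Check: 2s = 1.8 × 10^-10 ≪ 0.46, so the approximation is valid.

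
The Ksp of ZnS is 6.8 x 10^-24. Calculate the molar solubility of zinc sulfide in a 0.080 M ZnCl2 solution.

8.5 x 10^-23 M

ZnS(s) ⇌ Zn^2+ + S^2-
Ksp = [Zn^2+][S^2-]
If s mol/L dissolves here, [Zn^2+] = 0.080 + s ≈ 0.080, [S^2-] = s (Ksp is small, so little additional dissolves).
Ksp ≈ 0.080 × s
s = 8.5 x 10^-23 M
Check: s = 8.5 × 10^-23 ≪ 0.080, so the approximation is valid.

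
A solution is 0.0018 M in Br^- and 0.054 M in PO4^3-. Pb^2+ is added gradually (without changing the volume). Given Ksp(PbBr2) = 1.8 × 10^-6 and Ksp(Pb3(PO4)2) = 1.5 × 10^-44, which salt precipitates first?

Each salt begins to precipitate when Q = Ksp, i.e. when [Pb^2+] reaches its threshold.
For PbBr2: 1.8 × 10^-6 = (0.0018)^2 × [Pb^2+]  ⇒  [Pb^2+] = 5.6 x 10^-1 M.
For Pb3(PO4)2: 1.5 × 10^-44 = (0.054)^2 × [Pb^2+]^3  ⇒  [Pb^2+] = 1.7 × 10^-14 M.
The salt with the lower threshold [Pb^2+] precipitates first: Pb3(PO4)2.

Pb3(PO4)2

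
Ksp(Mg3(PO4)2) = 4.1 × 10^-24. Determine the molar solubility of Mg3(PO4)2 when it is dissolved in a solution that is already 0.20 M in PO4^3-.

s ≈ 1.6e-8 M

Mg3(PO4)2(s) ⇌ 3 Mg^2+ + 2 PO4^3-
Ksp = [Mg^2+]^3[PO4^3-]^2
If s mol/L dissolves here, [Mg^2+] = 3s, [PO4^3-] = 0.20 + 2s ≈ 0.20 (common-ion effect: PO4^3- is already 0.20 M).
Ksp ≈ (3s)^3 × (0.20)^2
s = 1.6 x 10^-8 M
Check: 2s = 3.1 × 10^-8 ≪ 0.20, so the approximation is valid.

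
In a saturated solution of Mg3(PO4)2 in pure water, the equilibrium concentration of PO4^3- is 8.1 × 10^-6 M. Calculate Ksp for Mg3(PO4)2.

Mg3(PO4)2(s) ⇌ 3 Mg^2+ + 2 PO4^3-
Stoichiometry gives [Mg^2+] = (3/2)[PO4^3-] = 1.22 × 10^-5 M.
Ksp = [Mg^2+]^3[PO4^3-]^2
Ksp = (1.22 × 10^-5)^3 × (8.1 × 10^-6)^2 = 1.2 × 10^-25

1.2 × 10^-25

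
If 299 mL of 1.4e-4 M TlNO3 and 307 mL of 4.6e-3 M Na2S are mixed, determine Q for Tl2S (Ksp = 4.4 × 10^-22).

Q = 1.1 × 10^-11

Total volume = 299 + 307 = 606 mL.
[Tl^+] = 1.4 × 10^-4 × (299/606) = 6.91 × 10^-5 M
[S^2-] = 4.6 x 10^-3 × (307/606) = 2.33 × 10^-3 M
Tl2S(s) <=> 2 Tl^+(aq) + S^2-(aq), so Q = [Tl^+]^2[S^2-]
Q = (6.91 × 10^-5)^2(2.33 × 10^-3) = 1.1 × 10^-11
Q > Ksp, so Tl2S will precipitate.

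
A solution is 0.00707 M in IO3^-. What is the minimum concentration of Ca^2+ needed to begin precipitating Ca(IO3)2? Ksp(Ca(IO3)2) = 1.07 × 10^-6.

Ca(IO3)2(s) ⇌ Ca^2+(aq) + 2 IO3^-(aq)
Ksp = [Ca^2+][IO3^-]^2
Precipitation begins when Q = Ksp. With [IO3^-] = 0.00707 M:
1.07 × 10^-6 = (0.00707)^2 × [Ca^2+]
[Ca^2+] = (1.07 × 10^-6 / 4.998 x 10^-5) = 2.14 x 10^-2 M

[Ca^2+] = 2.14e-2 M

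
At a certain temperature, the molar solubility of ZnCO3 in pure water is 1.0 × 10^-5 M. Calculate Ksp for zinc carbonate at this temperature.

Ksp ≈ 1.0 × 10^-10

ZnCO3(s) ⇌ Zn^2+(aq) + CO3^2-(aq)
With molar solubility s: [Zn^2+] = s, [CO3^2-] = s.
Ksp = [Zn^2+][CO3^2-]
Ksp = s × s = s^2
Ksp = (1.0 × 10^-5)^2 = 1.0 × 10^-10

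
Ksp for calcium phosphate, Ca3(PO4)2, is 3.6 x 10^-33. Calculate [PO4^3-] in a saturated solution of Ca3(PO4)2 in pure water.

Ca3(PO4)2(s) ⇌ 3 Ca^2+(aq) + 2 PO4^3-(aq)
Ksp = [Ca^2+]^3[PO4^3-]^2
Let s = molar solubility. Then [Ca^2+] = 3s and [PO4^3-] = 2s.
Substituting: Ksp = (3s)^3(2s)^2 = 108s^5
Solving, s = (3.6 x 10^-33/108)^(1/5) = 1.27 × 10^-7 M
[PO4^3-] = 2s = 2.5 × 10^-7 M

[PO4^3-] = 2.5 x 10^-7 M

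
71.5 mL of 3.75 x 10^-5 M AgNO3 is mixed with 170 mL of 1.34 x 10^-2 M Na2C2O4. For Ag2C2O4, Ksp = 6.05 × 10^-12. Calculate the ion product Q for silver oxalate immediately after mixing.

Total volume = 71.5 + 170 = 241.5 mL.
[Ag^+] = 3.75 x 10^-5 × (71.5/241.5) = 1.110 × 10^-5 M
[C2O4^2-] = 1.34 × 10^-2 × (170/241.5) = 9.433 × 10^-3 M
Ag2C2O4(s) ⇌ 2 Ag^+(aq) + C2O4^2-(aq), so Q = [Ag^+]^2[C2O4^2-]
Q = (1.110 × 10^-5)^2(9.433 x 10^-3) = 1.16 × 10^-12
Q < Ksp, so no precipitate of Ag2C2O4 forms.

1.16 × 10^-12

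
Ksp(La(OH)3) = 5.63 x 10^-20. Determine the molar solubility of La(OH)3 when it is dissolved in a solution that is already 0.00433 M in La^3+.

7.84 × 10^-7 M

La(OH)3(s) <=> La^3+(aq) + 3 OH^-(aq)
Ksp = [La^3+][OH^-]^3
If s mol/L dissolves here, [La^3+] = 0.00433 + s ≈ 0.00433, [OH^-] = 3s (Ksp is small, so little additional dissolves).
Ksp ≈ 0.00433 × (3s)^3
s = 7.84 × 10^-7 M
Check: s = 7.8 x 10^-7 ≪ 0.00433, so the approximation is valid.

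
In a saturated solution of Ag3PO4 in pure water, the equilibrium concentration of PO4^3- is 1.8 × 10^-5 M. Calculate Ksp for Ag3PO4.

Ag3PO4(s) ⇌ 3 Ag^+ + PO4^3-
Stoichiometry gives [Ag^+] = (3/1)[PO4^3-] = 5.40 × 10^-5 M.
Ksp = [Ag^+]^3[PO4^3-]
Ksp = (5.40 × 10^-5)^3 × 1.8 × 10^-5 = 2.8 × 10^-18

Ksp = 2.8 x 10^-18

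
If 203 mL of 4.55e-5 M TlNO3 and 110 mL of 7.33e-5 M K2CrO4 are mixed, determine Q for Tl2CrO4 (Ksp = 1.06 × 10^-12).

Total volume = 203 + 110 = 313 mL.
[Tl^+] = 4.55 × 10^-5 × (203/313) = 2.951 x 10^-5 M
[CrO4^2-] = 7.33 × 10^-5 × (110/313) = 2.576 × 10^-5 M
Tl2CrO4(s) ⇌ 2 Tl^+(aq) + CrO4^2-(aq), so Q = [Tl^+]^2[CrO4^2-]
Q = (2.951 × 10^-5)^2(2.576 × 10^-5) = 2.24 × 10^-14
Q < Ksp, so no precipitate of Tl2CrO4 forms.

2.24 × 10^-14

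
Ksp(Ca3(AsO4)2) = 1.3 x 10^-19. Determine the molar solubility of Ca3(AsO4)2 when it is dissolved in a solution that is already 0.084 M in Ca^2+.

s ≈ 7.4e-9 M

Ca3(AsO4)2(s) ⇌ 3 Ca^2+ + 2 AsO4^3-
Ksp = [Ca^2+]^3[AsO4^3-]^2
Let s be the molar solubility in this solution. [Ca^2+] = 0.084 + 3s ≈ 0.084, [AsO4^3-] = 2s (common-ion effect: Ca^2+ is already 0.084 M).
Ksp ≈ (0.084)^3 × (2s)^2
s = 7.4 × 10^-9 M
Check: 3s = 2.2 × 10^-8 ≪ 0.084, so the approximation is valid.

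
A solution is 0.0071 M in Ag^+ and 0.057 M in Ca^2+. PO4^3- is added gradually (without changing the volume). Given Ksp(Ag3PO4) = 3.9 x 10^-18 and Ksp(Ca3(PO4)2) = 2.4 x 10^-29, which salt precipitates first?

Each salt begins to precipitate when Q = Ksp, i.e. when [PO4^3-] reaches its threshold.
For Ag3PO4: 3.9 x 10^-18 = (0.0071)^3 × [PO4^3-]  ⇒  [PO4^3-] = 1.1 × 10^-11 M.
For Ca3(PO4)2: 2.4 x 10^-29 = (0.057)^3 × [PO4^3-]^2  ⇒  [PO4^3-] = 3.6 × 10^-13 M.
The salt with the lower threshold [PO4^3-] precipitates first: Ca3(PO4)2.

Ca3(PO4)2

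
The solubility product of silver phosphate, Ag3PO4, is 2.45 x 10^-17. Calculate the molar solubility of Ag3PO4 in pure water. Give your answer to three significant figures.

s = 3.09 × 10^-5 M

Ag3PO4(s) ⇌ 3 Ag^+(aq) + PO4^3-(aq)
Ksp = [Ag^+]^3[PO4^3-]
With molar solubility s: [Ag^+] = 3s, [PO4^3-] = s.
So Ksp = (3s)^3 × s = 27s^4
Solving, s = (2.45 x 10^-17/27)^(1/4) = 3.09 x 10^-5 M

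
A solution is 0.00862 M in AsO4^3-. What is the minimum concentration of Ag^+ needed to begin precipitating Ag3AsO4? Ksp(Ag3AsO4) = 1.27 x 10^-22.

Ag3AsO4(s) ⇌ 3 Ag^+(aq) + AsO4^3-(aq)
Ksp = [Ag^+]^3[AsO4^3-]
Precipitation begins when Q = Ksp. With [AsO4^3-] = 0.00862 M:
1.27 x 10^-22 = (0.00862) × [Ag^+]^3
[Ag^+] = (1.27 x 10^-22 / 8.62 × 10^-3)^(1/3) = 2.45 x 10^-7 M

2.45 x 10^-7 M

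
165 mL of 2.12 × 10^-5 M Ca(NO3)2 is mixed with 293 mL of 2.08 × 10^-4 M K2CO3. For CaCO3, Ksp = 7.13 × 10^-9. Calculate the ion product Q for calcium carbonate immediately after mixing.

Total volume = 165 + 293 = 458 mL.
[Ca^2+] = 2.12 x 10^-5 × (165/458) = 7.638 x 10^-6 M
[CO3^2-] = 2.08 × 10^-4 × (293/458) = 1.331 x 10^-4 M
CaCO3(s) ⇌ Ca^2+(aq) + CO3^2-(aq), so Q = [Ca^2+][CO3^2-]
Q = (7.638 × 10^-6)(1.331 x 10^-4) = 1.02 × 10^-9
Q < Ksp, so no precipitate of CaCO3 forms.

Q ≈ 1.02e-9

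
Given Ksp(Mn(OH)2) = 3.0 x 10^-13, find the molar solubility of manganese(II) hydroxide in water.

s ≈ 4.2e-5 M

Mn(OH)2(s) ⇌ Mn^2+(aq) + 2 OH^-(aq)
Ksp = [Mn^2+][OH^-]^2
With molar solubility s: [Mn^2+] = s, [OH^-] = 2s.
So Ksp = s × (2s)^2 = 4s^3
s = (3.0 x 10^-13 / 4)^(1/3) = 4.2 × 10^-5 M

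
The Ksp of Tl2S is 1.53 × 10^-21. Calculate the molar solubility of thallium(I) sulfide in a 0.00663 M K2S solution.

Tl2S(s) ⇌ 2 Tl^+ + S^2-
Ksp = [Tl^+]^2[S^2-]
Let s = moles of Tl2S that dissolve per litre. [Tl^+] = 2s, [S^2-] = 0.00663 + s ≈ 0.00663 (common-ion effect: S^2- is already 0.00663 M).
Ksp ≈ (2s)^2 × 0.00663
s = 2.40 × 10^-10 M
Check: s = 2.4 × 10^-10 ≪ 0.00663, so the approximation is valid.

s = 2.40e-10 M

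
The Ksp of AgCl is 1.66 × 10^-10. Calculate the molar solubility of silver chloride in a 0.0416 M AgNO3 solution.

AgCl(s) <=> Ag^+ + Cl^-
Ksp = [Ag^+][Cl^-]
Let s = moles of AgCl that dissolve per litre. [Ag^+] = 0.0416 + s ≈ 0.0416, [Cl^-] = s (Ksp is small, so little additional dissolves).
Ksp ≈ 0.0416 × s
s = 3.99 x 10^-9 M
Check: s = 4.0 x 10^-9 ≪ 0.0416, so the approximation is valid.

3.99e-9 M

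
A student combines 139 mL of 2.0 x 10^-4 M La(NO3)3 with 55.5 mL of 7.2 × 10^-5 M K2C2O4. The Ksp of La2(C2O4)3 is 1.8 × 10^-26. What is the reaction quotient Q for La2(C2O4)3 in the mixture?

Total volume = 139 + 55.5 = 194.5 mL.
[La^3+] = 2.0 x 10^-4 × (139/194.5) = 1.43 x 10^-4 M
[C2O4^2-] = 7.2 × 10^-5 × (55.5/194.5) = 2.05 × 10^-5 M
La2(C2O4)3(s) ⇌ 2 La^3+ + 3 C2O4^2-, so Q = [La^3+]^2[C2O4^2-]^3
Q = (1.43 × 10^-4)^2(2.05 x 10^-5)^3 = 1.8 x 10^-22
Q > Ksp, so La2(C2O4)3 will precipitate.

Q = 1.8 × 10^-22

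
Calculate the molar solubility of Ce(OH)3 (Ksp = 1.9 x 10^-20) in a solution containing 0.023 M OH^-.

s = 1.6 × 10^-15 M

Ce(OH)3(s) <=> Ce^3+(aq) + 3 OH^-(aq)
Ksp = [Ce^3+][OH^-]^3
Let s = moles of Ce(OH)3 that dissolve per litre. [Ce^3+] = s, [OH^-] = 0.023 + 3s ≈ 0.023 (Ksp is small, so little additional dissolves).
Ksp ≈ s × (0.023)^3
s = 1.6 × 10^-15 M
Check: 3s = 4.7 × 10^-15 ≪ 0.023, so the approximation is valid.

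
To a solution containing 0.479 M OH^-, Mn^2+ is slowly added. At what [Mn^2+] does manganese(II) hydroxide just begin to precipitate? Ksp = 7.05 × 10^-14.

Mn(OH)2(s) ⇌ Mn^2+(aq) + 2 OH^-(aq)
Ksp = [Mn^2+][OH^-]^2
Precipitation begins when Q = Ksp. With [OH^-] = 0.479 M:
7.05 × 10^-14 = (0.479)^2 × [Mn^2+]
[Mn^2+] = (7.05 × 10^-14 / 2.294 × 10^-1) = 3.07 × 10^-13 M

3.07 × 10^-13 M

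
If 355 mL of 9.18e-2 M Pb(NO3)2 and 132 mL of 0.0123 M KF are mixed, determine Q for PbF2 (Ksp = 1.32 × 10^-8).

Q ≈ 7.44e-7

Total volume = 355 + 132 = 487 mL.
[Pb^2+] = 9.18 × 10^-2 × (355/487) = 6.692 x 10^-2 M
[F^-] = 1.23 x 10^-2 × (132/487) = 3.334 × 10^-3 M
PbF2(s) ⇌ Pb^2+ + 2 F^-, so Q = [Pb^2+][F^-]^2
Q = (6.692 x 10^-2)(3.334 × 10^-3)^2 = 7.44 x 10^-7
Q > Ksp, so PbF2 will precipitate.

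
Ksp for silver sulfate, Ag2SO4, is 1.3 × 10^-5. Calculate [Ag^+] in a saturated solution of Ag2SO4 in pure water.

Ag2SO4(s) ⇌ 2 Ag^+ + SO4^2-
Ksp = [Ag^+]^2[SO4^2-]
With molar solubility s: [Ag^+] = 2s, [SO4^2-] = s.
Substituting: Ksp = (2s)^2s = 4s^3
s^3 = 1.3 × 10^-5 / 4, so s = 1.48 × 10^-2 M
[Ag^+] = 2s = 3.0 × 10^-2 M

3.0 x 10^-2 M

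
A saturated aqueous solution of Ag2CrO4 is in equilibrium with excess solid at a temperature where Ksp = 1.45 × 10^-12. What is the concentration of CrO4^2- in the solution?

Ag2CrO4(s) ⇌ 2 Ag^+(aq) + CrO4^2-(aq)
Ksp = [Ag^+]^2[CrO4^2-]
For each mole of Ag2CrO4 that dissolves: [Ag^+] = 2s, [CrO4^2-] = s.
Ksp = (2s)^2s = 4s^3
s = (1.45 × 10^-12 / 4)^(1/3) = 7.130 × 10^-5 M
[CrO4^2-] = s = 7.13 × 10^-5 M

[CrO4^2-] ≈ 7.13 × 10^-5 M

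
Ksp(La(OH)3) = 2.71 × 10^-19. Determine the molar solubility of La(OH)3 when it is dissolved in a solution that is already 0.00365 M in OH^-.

La(OH)3(s) <=> La^3+(aq) + 3 OH^-(aq)
Ksp = [La^3+][OH^-]^3
Let s = moles of La(OH)3 that dissolve per litre. [La^3+] = s, [OH^-] = 0.00365 + 3s ≈ 0.00365 (Ksp is small, so little additional dissolves).
Ksp ≈ s × (0.00365)^3
s = 5.57 × 10^-12 M
Check: 3s = 1.7 × 10^-11 ≪ 0.00365, so the approximation is valid.

s = 5.57e-12 M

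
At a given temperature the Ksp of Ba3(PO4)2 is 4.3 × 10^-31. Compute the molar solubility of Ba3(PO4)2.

Ba3(PO4)2(s) ⇌ 3 Ba^2+ + 2 PO4^3-
Ksp = [Ba^2+]^3[PO4^3-]^2
For each mole of Ba3(PO4)2 that dissolves: [Ba^2+] = 3s, [PO4^3-] = 2s.
So Ksp = (3s)^3 × (2s)^2 = 108s^5
Solving, s = (4.3 × 10^-31/108)^(1/5) = 3.3 x 10^-7 M

s ≈ 3.3e-7 M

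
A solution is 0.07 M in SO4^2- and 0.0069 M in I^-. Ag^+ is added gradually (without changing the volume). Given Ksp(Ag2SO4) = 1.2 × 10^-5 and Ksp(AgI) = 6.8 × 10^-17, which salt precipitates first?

Each salt begins to precipitate when Q = Ksp, i.e. when [Ag^+] reaches its threshold.
For Ag2SO4: 1.2 × 10^-5 = 0.07 × [Ag^+]^2  ⇒  [Ag^+] = 1.3 x 10^-2 M.
For AgI: 6.8 × 10^-17 = 0.0069 × [Ag^+]  ⇒  [Ag^+] = 9.9 × 10^-15 M.
The salt with the lower threshold [Ag^+] precipitates first: AgI.

AgI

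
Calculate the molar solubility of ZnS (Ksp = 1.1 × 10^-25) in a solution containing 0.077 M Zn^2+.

1.4e-24 M

ZnS(s) ⇌ Zn^2+(aq) + S^2-(aq)
Ksp = [Zn^2+][S^2-]
If s mol/L dissolves here, [Zn^2+] = 0.077 + s ≈ 0.077, [S^2-] = s (since the Zn^2+ already present dominates).
Ksp ≈ 0.077 × s
s = 1.4 × 10^-24 M
Check: s = 1.4 × 10^-24 ≪ 0.077, so the approximation is valid.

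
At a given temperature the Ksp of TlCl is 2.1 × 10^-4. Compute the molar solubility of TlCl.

s = 1.4 × 10^-2 M

TlCl(s) <=> Tl^+ + Cl^-
Ksp = [Tl^+][Cl^-]
With molar solubility s: [Tl^+] = s, [Cl^-] = s.
Ksp = (s)(s) = s^2
s = (2.1 × 10^-4)^(1/2) = 1.4 × 10^-2 M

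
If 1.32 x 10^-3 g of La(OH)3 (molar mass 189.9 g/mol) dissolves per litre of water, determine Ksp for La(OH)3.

Ksp = 6.30e-20

Molar solubility s = (1.32 × 10^-3 g/L) / (189.9 g/mol) = 6.951 x 10^-6 M.
La(OH)3(s) ⇌ La^3+ + 3 OH^-
If s mol/L of La(OH)3 dissolves, [La^3+] = s and [OH^-] = 3s.
Ksp = [La^3+][OH^-]^3
So Ksp = s × (3s)^3 = 27s^4
Ksp = 27 × (6.951 × 10^-6)^4 = 6.30 × 10^-20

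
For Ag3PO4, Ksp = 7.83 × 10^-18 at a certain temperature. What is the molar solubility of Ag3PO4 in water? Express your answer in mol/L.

Ag3PO4(s) ⇌ 3 Ag^+(aq) + PO4^3-(aq)
Ksp = [Ag^+]^3[PO4^3-]
Let s = molar solubility. Then [Ag^+] = 3s and [PO4^3-] = s.
Ksp = (3s)^3s = 27s^4
s = (7.83 × 10^-18 / 27)^(1/4) = 2.32 × 10^-5 M

s ≈ 2.32 × 10^-5 M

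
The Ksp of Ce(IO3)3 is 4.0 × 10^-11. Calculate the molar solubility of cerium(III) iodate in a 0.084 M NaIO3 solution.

Ce(IO3)3(s) ⇌ Ce^3+(aq) + 3 IO3^-(aq)
Ksp = [Ce^3+][IO3^-]^3
If s mol/L dissolves here, [Ce^3+] = s, [IO3^-] = 0.084 + 3s ≈ 0.084 (Ksp is small, so little additional dissolves).
Ksp ≈ s × (0.084)^3
s = 6.7 × 10^-8 M
Check: 3s = 2.0 × 10^-7 ≪ 0.084, so the approximation is valid.

6.7 × 10^-8 M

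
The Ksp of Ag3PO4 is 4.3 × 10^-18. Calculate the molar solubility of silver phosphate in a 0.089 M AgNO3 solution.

Ag3PO4(s) ⇌ 3 Ag^+(aq) + PO4^3-(aq)
Ksp = [Ag^+]^3[PO4^3-]
If s mol/L dissolves here, [Ag^+] = 0.089 + 3s ≈ 0.089, [PO4^3-] = s (common-ion effect: Ag^+ is already 0.089 M).
Ksp ≈ (0.089)^3 × s
s = 6.1 x 10^-15 M
Check: 3s = 1.8 x 10^-14 ≪ 0.089, so the approximation is valid.

s ≈ 6.1 x 10^-15 M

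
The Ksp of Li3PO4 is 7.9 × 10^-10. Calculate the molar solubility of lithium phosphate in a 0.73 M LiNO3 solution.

s ≈ 2.0 × 10^-9 M

Li3PO4(s) ⇌ 3 Li^+(aq) + PO4^3-(aq)
Ksp = [Li^+]^3[PO4^3-]
Let s = moles of Li3PO4 that dissolve per litre. [Li^+] = 0.73 + 3s ≈ 0.73, [PO4^3-] = s (Ksp is small, so little additional dissolves).
Ksp ≈ (0.73)^3 × s
s = 2.0 × 10^-9 M
Check: 3s = 6.1 × 10^-9 ≪ 0.73, so the approximation is valid.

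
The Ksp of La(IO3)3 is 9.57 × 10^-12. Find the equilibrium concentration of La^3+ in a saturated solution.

La(IO3)3(s) <=> La^3+ + 3 IO3^-
Ksp = [La^3+][IO3^-]^3
For each mole of La(IO3)3 that dissolves: [La^3+] = s, [IO3^-] = 3s.
So Ksp = s × (3s)^3 = 27s^4
Solving, s = (9.57 × 10^-12/27)^(1/4) = 7.716 × 10^-4 M
[La^3+] = s = 7.72 × 10^-4 M

7.72 x 10^-4 M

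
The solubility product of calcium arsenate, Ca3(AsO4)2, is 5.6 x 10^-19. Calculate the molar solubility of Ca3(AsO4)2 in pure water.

8.8e-5 M

Ca3(AsO4)2(s) ⇌ 3 Ca^2+(aq) + 2 AsO4^3-(aq)
Ksp = [Ca^2+]^3[AsO4^3-]^2
For each mole of Ca3(AsO4)2 that dissolves: [Ca^2+] = 3s, [AsO4^3-] = 2s.
Ksp = (3s)^3(2s)^2 = 108s^5
s = (5.6 x 10^-19 / 108)^(1/5) = 8.8 × 10^-5 M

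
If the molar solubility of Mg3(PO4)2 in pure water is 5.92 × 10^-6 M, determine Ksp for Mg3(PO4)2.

Mg3(PO4)2(s) ⇌ 3 Mg^2+(aq) + 2 PO4^3-(aq)
With molar solubility s: [Mg^2+] = 3s, [PO4^3-] = 2s.
Ksp = [Mg^2+]^3[PO4^3-]^2
Substituting: Ksp = (3s)^3(2s)^2 = 108s^5
With s = 5.92 × 10^-6: Ksp = 7.85 × 10^-25

Ksp ≈ 7.85 × 10^-25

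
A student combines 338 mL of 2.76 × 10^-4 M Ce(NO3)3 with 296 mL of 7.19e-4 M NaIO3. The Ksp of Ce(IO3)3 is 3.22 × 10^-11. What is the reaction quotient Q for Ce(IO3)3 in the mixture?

Total volume = 338 + 296 = 634 mL.
[Ce^3+] = 2.76 × 10^-4 × (338/634) = 1.471 x 10^-4 M
[IO3^-] = 7.19 × 10^-4 × (296/634) = 3.357 x 10^-4 M
Ce(IO3)3(s) <=> Ce^3+ + 3 IO3^-, so Q = [Ce^3+][IO3^-]^3
Q = (1.471 x 10^-4)(3.357 x 10^-4)^3 = 5.57 × 10^-15
Q < Ksp, so no precipitate of Ce(IO3)3 forms.

Q ≈ 5.57 x 10^-15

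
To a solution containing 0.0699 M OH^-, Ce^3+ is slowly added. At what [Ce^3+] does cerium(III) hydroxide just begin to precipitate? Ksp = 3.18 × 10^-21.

[Ce^3+] = 9.31 × 10^-18 M

Ce(OH)3(s) ⇌ Ce^3+(aq) + 3 OH^-(aq)
Ksp = [Ce^3+][OH^-]^3
Precipitation begins when Q = Ksp. With [OH^-] = 0.0699 M:
3.18 × 10^-21 = (0.0699)^3 × [Ce^3+]
[Ce^3+] = (3.18 × 10^-21 / 3.415 x 10^-4) = 9.31 × 10^-18 M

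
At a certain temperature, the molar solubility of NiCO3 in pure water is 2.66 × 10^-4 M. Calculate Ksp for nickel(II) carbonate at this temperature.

Ksp = 7.08 x 10^-8

NiCO3(s) ⇌ Ni^2+ + CO3^2-
For each mole of NiCO3 that dissolves: [Ni^2+] = s, [CO3^2-] = s.
Ksp = [Ni^2+][CO3^2-]
Ksp = s^2
Ksp = (2.66 × 10^-4)^2 = 7.08 × 10^-8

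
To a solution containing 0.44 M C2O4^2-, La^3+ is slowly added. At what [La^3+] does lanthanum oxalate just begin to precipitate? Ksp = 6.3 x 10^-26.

La2(C2O4)3(s) ⇌ 2 La^3+(aq) + 3 C2O4^2-(aq)
Ksp = [La^3+]^2[C2O4^2-]^3
Precipitation begins when Q = Ksp. With [C2O4^2-] = 0.44 M:
6.3 x 10^-26 = (0.44)^3 × [La^3+]^2
[La^3+] = (6.3 x 10^-26 / 8.52 x 10^-2)^(1/2) = 8.6 x 10^-13 M

[La^3+] = 8.6 × 10^-13 M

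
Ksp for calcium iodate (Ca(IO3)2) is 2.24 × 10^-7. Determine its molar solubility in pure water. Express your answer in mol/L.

s = 3.83 × 10^-3 M

Ca(IO3)2(s) ⇌ Ca^2+(aq) + 2 IO3^-(aq)
Ksp = [Ca^2+][IO3^-]^2
If s mol/L of Ca(IO3)2 dissolves, [Ca^2+] = s and [IO3^-] = 2s.
Ksp = s(2s)^2 = 4s^3
s^3 = 2.24 × 10^-7 / 4, so s = 3.83 × 10^-3 M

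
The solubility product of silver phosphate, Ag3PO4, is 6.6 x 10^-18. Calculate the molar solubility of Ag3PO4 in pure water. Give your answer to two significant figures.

Ag3PO4(s) ⇌ 3 Ag^+ + PO4^3-
Ksp = [Ag^+]^3[PO4^3-]
For each mole of Ag3PO4 that dissolves: [Ag^+] = 3s, [PO4^3-] = s.
Ksp = (3s)^3s = 27s^4
s = (6.6 x 10^-18 / 27)^(1/4) = 2.2 × 10^-5 M

s ≈ 2.2 x 10^-5 M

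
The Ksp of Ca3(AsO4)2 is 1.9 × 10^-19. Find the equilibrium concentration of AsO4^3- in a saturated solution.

1.4 × 10^-4 M

Ca3(AsO4)2(s) <=> 3 Ca^2+ + 2 AsO4^3-
Ksp = [Ca^2+]^3[AsO4^3-]^2
If s mol/L of Ca3(AsO4)2 dissolves, [Ca^2+] = 3s and [AsO4^3-] = 2s.
Substituting: Ksp = (3s)^3(2s)^2 = 108s^5
Solving, s = (1.9 × 10^-19/108)^(1/5) = 7.06 x 10^-5 M
[AsO4^3-] = 2s = 1.4 × 10^-4 M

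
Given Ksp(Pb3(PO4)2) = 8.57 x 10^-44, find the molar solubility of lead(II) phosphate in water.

Pb3(PO4)2(s) ⇌ 3 Pb^2+(aq) + 2 PO4^3-(aq)
Ksp = [Pb^2+]^3[PO4^3-]^2
For each mole of Pb3(PO4)2 that dissolves: [Pb^2+] = 3s, [PO4^3-] = 2s.
So Ksp = (3s)^3 × (2s)^2 = 108s^5
Solving, s = (8.57 x 10^-44/108)^(1/5) = 9.55 × 10^-10 M

9.55e-10 M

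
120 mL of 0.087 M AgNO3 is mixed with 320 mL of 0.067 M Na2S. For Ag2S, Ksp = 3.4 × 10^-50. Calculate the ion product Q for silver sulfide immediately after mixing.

Total volume = 120 + 320 = 440 mL.
[Ag^+] = 8.7 × 10^-2 × (120/440) = 2.37 × 10^-2 M
[S^2-] = 6.7 × 10^-2 × (320/440) = 4.87 × 10^-2 M
Ag2S(s) ⇌ 2 Ag^+ + S^2-, so Q = [Ag^+]^2[S^2-]
Q = (2.37 × 10^-2)^2(4.87 x 10^-2) = 2.7 × 10^-5
Q > Ksp, so Ag2S will precipitate.

2.7 × 10^-5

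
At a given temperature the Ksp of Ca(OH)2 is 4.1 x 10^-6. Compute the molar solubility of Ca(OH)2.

s = 0.010 M

Ca(OH)2(s) ⇌ Ca^2+ + 2 OH^-
Ksp = [Ca^2+][OH^-]^2
For each mole of Ca(OH)2 that dissolves: [Ca^2+] = s, [OH^-] = 2s.
So Ksp = s × (2s)^2 = 4s^3
s = (4.1 x 10^-6 / 4)^(1/3) = 1.0 x 10^-2 M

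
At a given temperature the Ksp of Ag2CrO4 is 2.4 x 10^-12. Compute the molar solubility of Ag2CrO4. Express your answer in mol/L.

s = 8.4 × 10^-5 M

Ag2CrO4(s) <=> 2 Ag^+ + CrO4^2-
Ksp = [Ag^+]^2[CrO4^2-]
Let s = molar solubility. Then [Ag^+] = 2s and [CrO4^2-] = s.
Ksp = (2s)^2s = 4s^3
s^3 = 2.4 x 10^-12 / 4, so s = 8.4 x 10^-5 M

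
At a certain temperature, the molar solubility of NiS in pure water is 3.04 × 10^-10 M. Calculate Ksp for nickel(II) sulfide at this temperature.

NiS(s) <=> Ni^2+(aq) + S^2-(aq)
If s mol/L of NiS dissolves, [Ni^2+] = s and [S^2-] = s.
Ksp = [Ni^2+][S^2-]
Ksp = s^2
With s = 3.04 x 10^-10: Ksp = 9.24 × 10^-20

Ksp ≈ 9.24 x 10^-20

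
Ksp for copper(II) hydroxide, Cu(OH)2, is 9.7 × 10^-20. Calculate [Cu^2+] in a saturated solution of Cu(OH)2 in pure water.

2.9 × 10^-7 M

Cu(OH)2(s) <=> Cu^2+(aq) + 2 OH^-(aq)
Ksp = [Cu^2+][OH^-]^2
If s mol/L of Cu(OH)2 dissolves, [Cu^2+] = s and [OH^-] = 2s.
Substituting: Ksp = s(2s)^2 = 4s^3
Solving, s = (9.7 × 10^-20/4)^(1/3) = 2.89 × 10^-7 M
[Cu^2+] = s = 2.9 × 10^-7 M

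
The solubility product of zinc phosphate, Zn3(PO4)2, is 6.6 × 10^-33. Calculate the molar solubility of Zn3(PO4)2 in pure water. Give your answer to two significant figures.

Zn3(PO4)2(s) ⇌ 3 Zn^2+ + 2 PO4^3-
Ksp = [Zn^2+]^3[PO4^3-]^2
For each mole of Zn3(PO4)2 that dissolves: [Zn^2+] = 3s, [PO4^3-] = 2s.
Substituting: Ksp = (3s)^3(2s)^2 = 108s^5
s = (6.6 × 10^-33 / 108)^(1/5) = 1.4 × 10^-7 M

s = 1.4 × 10^-7 M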